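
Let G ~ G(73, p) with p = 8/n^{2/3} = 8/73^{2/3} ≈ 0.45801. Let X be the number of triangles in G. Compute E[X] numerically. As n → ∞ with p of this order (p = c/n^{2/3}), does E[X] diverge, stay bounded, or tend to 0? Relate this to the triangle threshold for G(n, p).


Number of potential triangles: C(73, 3) = 62196.
Each occurs with probability p³ ≈ (0.45801)³ ≈ 9.60780634e-02.
By linearity: E[X] = C(73, 3)·p³ ≈ 62196 · 9.60780634e-02 ≈ 5975.671233.
Since α = 2/3 < 1, p = c/n^{2/3} ≫ 1/n is above the triangle threshold p ~ 1/n. Asymptotically E[X] ~ (c³/6)·n^{3(1−α)} = (8³/6)·n^{1} → ∞; triangles are abundant w.h.p.

E[X] ≈ 5975.671233; in regime p = Θ(1/n^{2/3}) E[X] diverges (above the triangle threshold p ~ 1/n).


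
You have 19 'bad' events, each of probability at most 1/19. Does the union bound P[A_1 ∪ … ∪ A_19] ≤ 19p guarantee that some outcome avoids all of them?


Union bound: P[∪_{i=1}^{19} A_i] ≤ Σ_i P[A_i] ≤ 19·p = 19·(1/19) = 1.
Numerically: 1 ≈ 1.00000.
Is 1 < 1? NO.
Since the bound 1 is ≥ 1, the union bound is uninformative here; it does NOT by itself certify existence.

19·p = 1 ≈ 1.00000; existence NOT certified by the union bound.


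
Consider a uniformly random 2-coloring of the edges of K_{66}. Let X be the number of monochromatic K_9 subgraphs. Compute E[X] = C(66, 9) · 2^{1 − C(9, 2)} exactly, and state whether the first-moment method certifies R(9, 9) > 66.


E[X] = C(66, 9) · 2^{1 − 36} = 37014131440 · 2^{−35} = 37014131440/34359738368.
As a reduced fraction: E[X] = 2313383215/2147483648 ≈ 1.077.
Is E[X] < 1? NO.
Since E[X] ≥ 1, the first-moment bound is inconclusive at n = 66; it does NOT by itself certify R(9, 9) > 66.

E[X] = 2313383215/2147483648 ≈ 1.077; E[X] ≥ 1; first-moment method inconclusive here.


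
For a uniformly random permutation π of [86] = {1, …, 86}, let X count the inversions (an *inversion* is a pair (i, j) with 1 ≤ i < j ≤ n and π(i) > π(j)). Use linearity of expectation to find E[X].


Write X = Σ X_I over the C(86, 2) = 3655 pairs i < j, with X_I the indicator of one inversion.
There are 3655 indicators.
For each fixed pair i < j, the values π(i) and π(j) are two distinct elements of {1, …, 86} in uniformly random order; by symmetry P[π(i) > π(j)] = 1/2.
By linearity: E[X] = 3655 · (1/2) = C(86, 2) · (1/2) = 3655/2 = 3655/2 ≈ 1827.500000.

E[X] = 3655/2 = 1827.500000.


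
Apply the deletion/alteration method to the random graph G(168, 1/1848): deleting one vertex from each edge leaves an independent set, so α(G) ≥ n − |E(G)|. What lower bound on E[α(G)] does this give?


E[|E(G)|] = C(168, 2)·p = 14028 · (1/1848) = 167/22.
E[α(G)] ≥ n − E[|E(G)|] = 168 − 167/22 = 3529/22.
Numerically: ≈ 160.4091.
(This is only a lower bound; the true E[α(G)] may be larger.)

E[α(G)] ≥ 3529/22 ≈ 160.4091.


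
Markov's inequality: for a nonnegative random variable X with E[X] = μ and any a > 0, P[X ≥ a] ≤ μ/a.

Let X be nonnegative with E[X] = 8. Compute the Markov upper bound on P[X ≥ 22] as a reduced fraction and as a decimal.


μ = E[X] = 8, a = 22.
Markov: P[X ≥ 22] ≤ μ/a = (8)/22 = 4/11.
Numerically: ≈ 0.36364.
(Since a = 22 > μ = 8.00000, the bound 4/11 is < 1 and informative.)

P[X ≥ 22] ≤ 4/11 ≈ 0.36364.


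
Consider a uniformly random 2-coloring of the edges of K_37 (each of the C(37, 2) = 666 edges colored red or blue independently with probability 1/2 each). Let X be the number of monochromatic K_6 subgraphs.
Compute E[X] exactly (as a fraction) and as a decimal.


Let X = Σ_S X_S over the C(37, 6) = 2324784 subsets S of size 6, where X_S = 1 if the K_6 on S is monochromatic.
For a fixed S, the K_6 on S has C(6, 2) = 15 edges. P[all 15 edges red] = (1/2)^15, and likewise for blue, so P[monochromatic] = 2·(1/2)^15 = 2^{1 − 15} = 1/16384.
Summing: E[X] = C(37, 6) · 2^{1 − 15} = 2324784 · 1/16384 = 145299/1024.
Numerically: E[X] ≈ 141.893555.

E[X] = C(37,6)·2^(1−C(6,2)) = 145299/1024 ≈ 141.893555.


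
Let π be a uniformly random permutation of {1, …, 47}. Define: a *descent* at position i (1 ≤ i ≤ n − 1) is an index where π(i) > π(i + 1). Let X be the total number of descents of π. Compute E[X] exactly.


Write X = Σ X_I over i = 1, …, 46, with X_I the indicator of one descent.
There are 46 indicators.
For each fixed i, the pair (π(i), π(i+1)) is a uniformly random ordered pair of distinct values from {1, …, 47}; by symmetry P[π(i) > π(i+1)] = 1/2.
By linearity: E[X] = 46 · (1/2) = (47 − 1) · (1/2) = 23 ≈ 23.000000.

E[X] = 23 = 23.000000.


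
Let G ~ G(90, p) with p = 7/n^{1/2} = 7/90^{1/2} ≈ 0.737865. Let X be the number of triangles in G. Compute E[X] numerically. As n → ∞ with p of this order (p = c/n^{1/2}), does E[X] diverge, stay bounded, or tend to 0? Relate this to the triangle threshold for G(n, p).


Number of potential triangles: C(90, 3) = 117480.
Each occurs with probability p³ ≈ (0.737865)³ ≈ 4.01726384e-01.
By linearity: E[X] = C(90, 3)·p³ ≈ 117480 · 4.01726384e-01 ≈ 47194.815620.
Since α = 1/2 < 1, p = c/n^{1/2} ≫ 1/n is above the triangle threshold p ~ 1/n. Asymptotically E[X] ~ (c³/6)·n^{3(1−α)} = (7³/6)·n^{1.5} → ∞; triangles are abundant w.h.p.

E[X] ≈ 47194.815620; in regime p = Θ(1/n^{1/2}) E[X] diverges (above the triangle threshold p ~ 1/n).


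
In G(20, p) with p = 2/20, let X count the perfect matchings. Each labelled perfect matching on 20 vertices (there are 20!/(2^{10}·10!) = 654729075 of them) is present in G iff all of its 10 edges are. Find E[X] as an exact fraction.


K_20 has 20!/(2^{10}·10!) = 654729075 labelled perfect matchings.
For each such perfect matching H, let X_H = 1 if all 10 edges of H are present in G. Then P[X_H = 1] = p^{10} = (1/10)^{10} = 1/10000000000.
By linearity of expectation: E[X] = Σ_H E[X_H] = 654729075 · p^{10} = 654729075 · 1/10000000000 = 26189163/400000000.
Numerically: E[X] ≈ 0.065473.

E[X] = 654729075 · (1/10)^{10} = 26189163/400000000 ≈ 0.065473.


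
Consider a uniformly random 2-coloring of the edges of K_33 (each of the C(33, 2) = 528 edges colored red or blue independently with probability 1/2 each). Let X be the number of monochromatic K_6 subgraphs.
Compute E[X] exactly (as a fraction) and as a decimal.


Let X = Σ_S X_S over the C(33, 6) = 1107568 subsets S of size 6, where X_S = 1 if the K_6 on S is monochromatic.
For a fixed S, the K_6 on S has C(6, 2) = 15 edges. P[all 15 edges red] = (1/2)^15, and likewise for blue, so P[monochromatic] = 2·(1/2)^15 = 2^{1 − 15} = 1/16384.
By linearity of expectation: E[X] = C(33, 6) · 2^{1 − 15} = 1107568 · 1/16384 = 69223/1024.
Numerically: E[X] ≈ 67.601.

E[X] = C(33,6)·2^(1−C(6,2)) = 69223/1024 ≈ 67.601.


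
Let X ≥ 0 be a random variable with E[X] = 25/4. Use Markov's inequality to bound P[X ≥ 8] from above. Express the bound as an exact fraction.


μ = E[X] = 25/4, a = 8.
Markov: P[X ≥ 8] ≤ μ/a = (25/4)/8 = 25/32.
Numerically: ≈ 0.7812.
(Since a = 8 > μ = 6.2500, the bound 25/32 is < 1 and informative.)

P[X ≥ 8] ≤ 25/32 ≈ 0.7812.


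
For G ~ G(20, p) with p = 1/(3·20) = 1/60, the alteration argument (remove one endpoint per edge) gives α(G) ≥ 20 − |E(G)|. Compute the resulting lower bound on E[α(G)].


E[|E(G)|] = C(20, 2)·p = 190 · (1/60) = 19/6.
E[α(G)] ≥ n − E[|E(G)|] = 20 − 19/6 = 101/6.
Numerically: ≈ 16.8333.
(This is only a lower bound; the true E[α(G)] may be larger.)

E[α(G)] ≥ 101/6 ≈ 16.8333.


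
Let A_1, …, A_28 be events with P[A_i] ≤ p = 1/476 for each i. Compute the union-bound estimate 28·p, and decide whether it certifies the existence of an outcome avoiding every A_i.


Union bound: P[∪_{i=1}^{28} A_i] ≤ Σ_i P[A_i] ≤ 28·p = 28·(1/476) = 1/17.
Numerically: 1/17 ≈ 0.0588235.
Is 1/17 < 1? YES.
Since P[∪ A_i] ≤ 1/17 < 1, the complement has P[∩ A_i^c] ≥ 1 − 1/17 = 16/17 > 0, so some outcome avoids every A_i.

28·p = 1/17 ≈ 0.0588235; existence CERTIFIED by the union bound.


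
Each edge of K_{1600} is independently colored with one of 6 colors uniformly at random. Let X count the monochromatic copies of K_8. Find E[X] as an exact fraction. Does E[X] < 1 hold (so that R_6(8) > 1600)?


E[X] = C(1600, 8) · 6^{1 − 28} = 1046712188466516943800 · 6^{−27} = 1046712188466516943800/1023490369077469249536.
As a reduced fraction: E[X] = 4845889761419059925/4738381338321616896 ≈ 1.0227.
Is E[X] < 1? NO.
Since E[X] ≥ 1, the first-moment bound is inconclusive at n = 1600; it does NOT by itself certify R_6(8) > 1600.

E[X] = 4845889761419059925/4738381338321616896 ≈ 1.0227; E[X] ≥ 1; first-moment method inconclusive here.


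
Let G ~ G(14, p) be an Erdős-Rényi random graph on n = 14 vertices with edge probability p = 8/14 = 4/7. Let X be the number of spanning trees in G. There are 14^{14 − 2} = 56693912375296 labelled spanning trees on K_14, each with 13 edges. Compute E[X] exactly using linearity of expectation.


K_14 has 14^{14 − 2} = 56693912375296 labelled spanning trees.
For each such spanning tree H, let X_H = 1 if all 13 edges of H are present in G. Then P[X_H = 1] = p^{13} = (4/7)^{13} = 67108864/96889010407.
By linearity: E[X] = Σ_H E[X_H] = 56693912375296 · p^{13} = 56693912375296 · 67108864/96889010407 = 274877906944/7.
Numerically: E[X] ≈ 3.92683e+10.

E[X] = 56693912375296 · (4/7)^{13} = 274877906944/7 ≈ 3.92683e+10.


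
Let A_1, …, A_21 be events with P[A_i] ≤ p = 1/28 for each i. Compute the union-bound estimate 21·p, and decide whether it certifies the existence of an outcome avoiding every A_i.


Union bound: P[∪_{i=1}^{21} A_i] ≤ Σ_i P[A_i] ≤ 21·p = 21·(1/28) = 3/4.
Numerically: 3/4 ≈ 0.7500000.
Is 3/4 < 1? YES.
Since P[∪ A_i] ≤ 3/4 < 1, the complement has P[∩ A_i^c] ≥ 1 − 3/4 = 1/4 > 0, so some outcome avoids every A_i.

21·p = 3/4 ≈ 0.7500000; existence CERTIFIED by the union bound.


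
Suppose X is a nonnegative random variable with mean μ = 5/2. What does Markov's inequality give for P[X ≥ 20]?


μ = E[X] = 5/2, a = 20.
Markov: P[X ≥ 20] ≤ μ/a = (5/2)/20 = 1/8.
Numerically: ≈ 0.1250.
(Since a = 20 > μ = 2.5000, the bound 1/8 is < 1 and informative.)

P[X ≥ 20] ≤ 1/8 ≈ 0.1250.


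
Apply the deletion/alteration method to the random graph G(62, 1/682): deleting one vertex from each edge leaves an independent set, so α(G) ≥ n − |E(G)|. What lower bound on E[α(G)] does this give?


E[|E(G)|] = C(62, 2)·p = 1891 · (1/682) = 61/22.
E[α(G)] ≥ n − E[|E(G)|] = 62 − 61/22 = 1303/22.
Numerically: ≈ 59.227.
(This is only a lower bound; the true E[α(G)] may be larger.)

E[α(G)] ≥ 1303/22 ≈ 59.227.


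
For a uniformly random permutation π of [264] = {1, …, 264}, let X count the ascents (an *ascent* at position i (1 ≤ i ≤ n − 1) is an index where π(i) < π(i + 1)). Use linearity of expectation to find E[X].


Write X = Σ X_I over i = 1, …, 263, with X_I the indicator of one ascent.
There are 263 indicators.
For each fixed i, the pair (π(i), π(i+1)) is a uniformly random ordered pair of distinct values from {1, …, 264}; by symmetry P[π(i) < π(i+1)] = 1/2.
By linearity: E[X] = 263 · (1/2) = (264 − 1) · (1/2) = 263/2 ≈ 131.50000.

E[X] = 263/2 = 131.50000.


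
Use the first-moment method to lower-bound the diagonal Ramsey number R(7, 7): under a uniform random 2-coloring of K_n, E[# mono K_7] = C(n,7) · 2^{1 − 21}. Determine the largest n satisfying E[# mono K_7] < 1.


We need C(n, 7) · 2^{1 − 21} < 1, i.e. C(n, 7) < 2^{21 − 1} = 1048576.
Check values of n near the boundary:
  n = 23: C(23, 7) = 245157; 245157 < 1048576? YES
  n = 24: C(24, 7) = 346104; 346104 < 1048576? YES
  n = 25: C(25, 7) = 480700; 480700 < 1048576? YES
  n = 26: C(26, 7) = 657800; 657800 < 1048576? YES
  n = 27: C(27, 7) = 888030; 888030 < 1048576? YES
  n = 28: C(28, 7) = 1184040; 1184040 < 1048576? NO
  n = 29: C(29, 7) = 1560780; 1560780 < 1048576? NO
The largest n with C(n, 7) < 1048576 is n = 27 (where E[X] = 444015/524288 ≈ 0.84689). Hence R(7, 7) > 27, i.e. R(7, 7) ≥ 28.

Largest n = 27; hence R(7, 7) > 27.


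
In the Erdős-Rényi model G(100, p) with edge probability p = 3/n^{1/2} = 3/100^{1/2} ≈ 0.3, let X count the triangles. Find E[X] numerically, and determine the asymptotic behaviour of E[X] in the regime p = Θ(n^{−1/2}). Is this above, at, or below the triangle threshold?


Number of potential triangles: C(100, 3) = 161700.
Each occurs with probability p³ ≈ (0.3)³ ≈ 2.7000000e-02.
By linearity: E[X] = C(100, 3)·p³ ≈ 161700 · 2.7000000e-02 ≈ 4365.90000.
Since α = 1/2 < 1, p = c/n^{1/2} ≫ 1/n is above the triangle threshold p ~ 1/n. Asymptotically E[X] ~ (c³/6)·n^{3(1−α)} = (3³/6)·n^{1.5} → ∞; triangles are abundant w.h.p.

E[X] ≈ 4365.90000; in regime p = Θ(1/n^{1/2}) E[X] diverges (above the triangle threshold p ~ 1/n).


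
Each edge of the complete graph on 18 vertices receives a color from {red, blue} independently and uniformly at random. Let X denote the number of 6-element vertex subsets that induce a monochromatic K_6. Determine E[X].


Let X = Σ_S X_S over the C(18, 6) = 18564 subsets S of size 6, where X_S = 1 if the K_6 on S is monochromatic.
For a fixed S, the K_6 on S has C(6, 2) = 15 edges. P[all 15 edges red] = (1/2)^15, and likewise for blue, so P[monochromatic] = 2·(1/2)^15 = 2^{1 − 15} = 1/16384.
By linearity of expectation: E[X] = C(18, 6) · 2^{1 − 15} = 18564 · 1/16384 = 4641/4096.
Numerically: E[X] ≈ 1.13306.

E[X] = C(18,6)·2^(1−C(6,2)) = 4641/4096 ≈ 1.13306.


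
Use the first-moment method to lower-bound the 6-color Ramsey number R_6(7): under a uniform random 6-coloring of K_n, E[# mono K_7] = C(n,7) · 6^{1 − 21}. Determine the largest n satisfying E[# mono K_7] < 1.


We need C(n, 7) · 6^{1 − 21} < 1, i.e. C(n, 7) < 6^{21 − 1} = 3656158440062976.
Check values of n near the boundary:
  n = 565: C(565, 7) = 3513212521235560; 3513212521235560 < 3656158440062976? YES
  n = 566: C(566, 7) = 3557206237959440; 3557206237959440 < 3656158440062976? YES
  n = 567: C(567, 7) = 3601671315933933; 3601671315933933 < 3656158440062976? YES
  n = 568: C(568, 7) = 3646611956239704; 3646611956239704 < 3656158440062976? YES
  n = 569: C(569, 7) = 3692032389858348; 3692032389858348 < 3656158440062976? NO
  n = 570: C(570, 7) = 3737936877831720; 3737936877831720 < 3656158440062976? NO
The largest n with C(n, 7) < 3656158440062976 is n = 568 (where E[X] = 16882462760369/16926659444736 ≈ 0.99739). Hence R_6(7) > 568, i.e. R_6(7) ≥ 569.

Largest n = 568; hence R_6(7) > 568.


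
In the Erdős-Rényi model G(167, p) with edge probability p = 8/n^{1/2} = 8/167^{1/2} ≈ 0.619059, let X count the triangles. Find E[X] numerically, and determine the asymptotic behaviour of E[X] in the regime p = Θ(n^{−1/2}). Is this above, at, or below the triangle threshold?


Number of potential triangles: C(167, 3) = 762355.
Each occurs with probability p³ ≈ (0.619059)³ ≈ 2.37244009e-01.
By linearity: E[X] = C(167, 3)·p³ ≈ 762355 · 2.37244009e-01 ≈ 180864.156494.
Since α = 1/2 < 1, p = c/n^{1/2} ≫ 1/n is above the triangle threshold p ~ 1/n. Asymptotically E[X] ~ (c³/6)·n^{3(1−α)} = (8³/6)·n^{1.5} → ∞; triangles are abundant w.h.p.

E[X] ≈ 180864.156494; in regime p = Θ(1/n^{1/2}) E[X] diverges (above the triangle threshold p ~ 1/n).


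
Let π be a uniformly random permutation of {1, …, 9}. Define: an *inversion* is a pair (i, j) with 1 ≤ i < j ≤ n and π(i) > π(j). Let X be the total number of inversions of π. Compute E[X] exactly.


Write X = Σ X_I over the C(9, 2) = 36 pairs i < j, with X_I the indicator of one inversion.
There are 36 indicators.
For each fixed pair i < j, the values π(i) and π(j) are two distinct elements of {1, …, 9} in uniformly random order; by symmetry P[π(i) > π(j)] = 1/2.
By linearity: E[X] = 36 · (1/2) = C(9, 2) · (1/2) = 36/2 = 18 ≈ 18.000.

E[X] = 18 = 18.000.


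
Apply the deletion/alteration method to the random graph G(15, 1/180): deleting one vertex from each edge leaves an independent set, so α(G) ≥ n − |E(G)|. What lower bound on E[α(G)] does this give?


E[|E(G)|] = C(15, 2)·p = 105 · (1/180) = 7/12.
E[α(G)] ≥ n − E[|E(G)|] = 15 − 7/12 = 173/12.
Numerically: ≈ 14.4167.
(This is only a lower bound; the true E[α(G)] may be larger.)

E[α(G)] ≥ 173/12 ≈ 14.4167.


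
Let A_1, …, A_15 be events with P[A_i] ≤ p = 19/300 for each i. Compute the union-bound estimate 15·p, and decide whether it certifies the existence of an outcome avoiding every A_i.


Union bound: P[∪_{i=1}^{15} A_i] ≤ Σ_i P[A_i] ≤ 15·p = 15·(19/300) = 19/20.
Numerically: 19/20 ≈ 0.95000.
Is 19/20 < 1? YES.
Since P[∪ A_i] ≤ 19/20 < 1, the complement has P[∩ A_i^c] ≥ 1 − 19/20 = 1/20 > 0, so some outcome avoids every A_i.

15·p = 19/20 ≈ 0.95000; existence CERTIFIED by the union bound.


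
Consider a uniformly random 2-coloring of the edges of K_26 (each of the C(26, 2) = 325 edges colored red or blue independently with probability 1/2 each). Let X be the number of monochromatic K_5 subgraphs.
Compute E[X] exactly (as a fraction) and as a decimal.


Let X = Σ_S X_S over the C(26, 5) = 65780 subsets S of size 5, where X_S = 1 if the K_5 on S is monochromatic.
For a fixed S, the K_5 on S has C(5, 2) = 10 edges. P[all 10 edges red] = (1/2)^10, and likewise for blue, so P[monochromatic] = 2·(1/2)^10 = 2^{1 − 10} = 1/512.
By linearity: E[X] = C(26, 5) · 2^{1 − 10} = 65780 · 1/512 = 16445/128.
Numerically: E[X] ≈ 128.4766.

E[X] = C(26,5)·2^(1−C(5,2)) = 16445/128 ≈ 128.4766.


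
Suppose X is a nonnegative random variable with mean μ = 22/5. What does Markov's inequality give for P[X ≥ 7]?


μ = E[X] = 22/5, a = 7.
Markov: P[X ≥ 7] ≤ μ/a = (22/5)/7 = 22/35.
Numerically: ≈ 0.62857.
(Since a = 7 > μ = 4.40000, the bound 22/35 is < 1 and informative.)

P[X ≥ 7] ≤ 22/35 ≈ 0.62857.


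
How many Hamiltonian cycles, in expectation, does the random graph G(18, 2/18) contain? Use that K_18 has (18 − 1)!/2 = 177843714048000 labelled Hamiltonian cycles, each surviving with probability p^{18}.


K_18 has (18 − 1)!/2 = 177843714048000 labelled Hamiltonian cycles.
For each such Hamiltonian cycle H, let X_H = 1 if all 18 edges of H are present in G. Then P[X_H = 1] = p^{18} = (1/9)^{18} = 1/150094635296999121.
By linearity of expectation: E[X] = Σ_H E[X_H] = 177843714048000 · p^{18} = 177843714048000 · 1/150094635296999121 = 243955712000/205891132094649.
Numerically: E[X] ≈ 0.001185.

E[X] = 177843714048000 · (1/9)^{18} = 243955712000/205891132094649 ≈ 0.001185.


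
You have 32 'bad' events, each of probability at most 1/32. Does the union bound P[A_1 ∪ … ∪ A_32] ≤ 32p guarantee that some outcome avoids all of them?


Union bound: P[∪_{i=1}^{32} A_i] ≤ Σ_i P[A_i] ≤ 32·p = 32·(1/32) = 1.
Numerically: 1 ≈ 1.00000.
Is 1 < 1? NO.
Since the bound 1 is ≥ 1, the union bound is uninformative here; it does NOT by itself certify existence.

32·p = 1 ≈ 1.00000; existence NOT certified by the union bound.


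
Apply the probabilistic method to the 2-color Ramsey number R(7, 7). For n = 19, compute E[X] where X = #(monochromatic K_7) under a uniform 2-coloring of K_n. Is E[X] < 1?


E[X] = C(19, 7) · 2^{1 − 21} = 50388 · 2^{−20} = 50388/1048576.
As a reduced fraction: E[X] = 12597/262144 ≈ 0.04805.
Is E[X] < 1? YES.
Since E[X] < 1, there exists a 2-coloring of K_{19} with no monochromatic K_7; hence R(7, 7) > 19.

E[X] = 12597/262144 ≈ 0.04805; E[X] < 1, so R(7, 7) > 19.


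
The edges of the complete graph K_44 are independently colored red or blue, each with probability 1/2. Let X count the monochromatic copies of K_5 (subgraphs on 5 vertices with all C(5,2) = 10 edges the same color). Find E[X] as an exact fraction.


Let X = Σ_S X_S over the C(44, 5) = 1086008 subsets S of size 5, where X_S = 1 if the K_5 on S is monochromatic.
For a fixed S, the K_5 on S has C(5, 2) = 10 edges. P[all 10 edges red] = (1/2)^10, and likewise for blue, so P[monochromatic] = 2·(1/2)^10 = 2^{1 − 10} = 1/512.
By linearity of expectation: E[X] = C(44, 5) · 2^{1 − 10} = 1086008 · 1/512 = 135751/64.
Numerically: E[X] ≈ 2121.109.

E[X] = C(44,5)·2^(1−C(5,2)) = 135751/64 ≈ 2121.109.


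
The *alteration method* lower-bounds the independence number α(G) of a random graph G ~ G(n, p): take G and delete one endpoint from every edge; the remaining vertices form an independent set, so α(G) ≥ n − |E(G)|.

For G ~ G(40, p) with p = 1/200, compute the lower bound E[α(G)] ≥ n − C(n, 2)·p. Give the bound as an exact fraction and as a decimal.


E[|E(G)|] = C(40, 2)·p = 780 · (1/200) = 39/10.
E[α(G)] ≥ n − E[|E(G)|] = 40 − 39/10 = 361/10.
Numerically: ≈ 36.10000.
(This is only a lower bound; the true E[α(G)] may be larger.)

E[α(G)] ≥ 361/10 ≈ 36.10000.


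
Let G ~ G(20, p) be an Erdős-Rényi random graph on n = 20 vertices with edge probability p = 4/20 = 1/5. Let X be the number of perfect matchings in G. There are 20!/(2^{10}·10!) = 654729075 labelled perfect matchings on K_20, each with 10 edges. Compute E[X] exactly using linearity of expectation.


K_20 has 20!/(2^{10}·10!) = 654729075 labelled perfect matchings.
For each such perfect matching H, let X_H = 1 if all 10 edges of H are present in G. Then P[X_H = 1] = p^{10} = (1/5)^{10} = 1/9765625.
Summing the indicators: E[X] = Σ_H E[X_H] = 654729075 · p^{10} = 654729075 · 1/9765625 = 26189163/390625.
Numerically: E[X] ≈ 67.04.

E[X] = 654729075 · (1/5)^{10} = 26189163/390625 ≈ 67.04.


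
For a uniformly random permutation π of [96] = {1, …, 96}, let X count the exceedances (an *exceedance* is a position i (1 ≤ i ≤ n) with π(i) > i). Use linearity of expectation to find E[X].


Write X = Σ_{i=1}^{96} X_i, where X_i = 1_{π(i) > i}.
For each fixed i, π(i) is uniform over {1, …, 96} (marginal of a uniform permutation), so P[π(i) > i] = (n − i)/n. Summing: Σ_{i=1}^{96} (n − i)/n = (0 + 1 + … + 95)/96 = 96(96 − 1)/(2·96) = (96 − 1)/2.
Hence E[X] = Σ_{i=1}^{96} (96 − i)/96 = 95/2 ≈ 47.50000.

E[X] = 95/2 = 47.50000.


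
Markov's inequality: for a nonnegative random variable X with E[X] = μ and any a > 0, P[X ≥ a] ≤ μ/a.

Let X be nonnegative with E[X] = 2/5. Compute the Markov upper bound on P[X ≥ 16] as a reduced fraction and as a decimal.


μ = E[X] = 2/5, a = 16.
Markov: P[X ≥ 16] ≤ μ/a = (2/5)/16 = 1/40.
Numerically: ≈ 0.025000.
(Since a = 16 > μ = 0.400000, the bound 1/40 is < 1 and informative.)

P[X ≥ 16] ≤ 1/40 ≈ 0.025000.


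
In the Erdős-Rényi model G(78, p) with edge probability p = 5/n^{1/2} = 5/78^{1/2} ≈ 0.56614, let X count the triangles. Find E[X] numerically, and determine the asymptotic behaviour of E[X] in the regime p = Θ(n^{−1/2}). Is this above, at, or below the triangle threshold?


Number of potential triangles: C(78, 3) = 76076.
Each occurs with probability p³ ≈ (0.56614)³ ≈ 1.8145465e-01.
By linearity: E[X] = C(78, 3)·p³ ≈ 76076 · 1.8145465e-01 ≈ 13804.34417.
Since α = 1/2 < 1, p = c/n^{1/2} ≫ 1/n is above the triangle threshold p ~ 1/n. Asymptotically E[X] ~ (c³/6)·n^{3(1−α)} = (5³/6)·n^{1.5} → ∞; triangles are abundant w.h.p.

E[X] ≈ 13804.34417; in regime p = Θ(1/n^{1/2}) E[X] diverges (above the triangle threshold p ~ 1/n).


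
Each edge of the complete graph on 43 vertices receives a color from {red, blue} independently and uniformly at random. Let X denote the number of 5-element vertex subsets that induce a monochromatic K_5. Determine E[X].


Let X = Σ_S X_S over the C(43, 5) = 962598 subsets S of size 5, where X_S = 1 if the K_5 on S is monochromatic.
For a fixed S, the K_5 on S has C(5, 2) = 10 edges. P[all 10 edges red] = (1/2)^10, and likewise for blue, so P[monochromatic] = 2·(1/2)^10 = 2^{1 − 10} = 1/512.
By linearity of expectation: E[X] = C(43, 5) · 2^{1 − 10} = 962598 · 1/512 = 481299/256.
Numerically: E[X] ≈ 1880.0742.

E[X] = C(43,5)·2^(1−C(5,2)) = 481299/256 ≈ 1880.0742.


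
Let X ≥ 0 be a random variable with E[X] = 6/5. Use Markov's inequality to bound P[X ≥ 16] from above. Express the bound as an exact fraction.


μ = E[X] = 6/5, a = 16.
Markov: P[X ≥ 16] ≤ μ/a = (6/5)/16 = 3/40.
Numerically: ≈ 0.075.
(Since a = 16 > μ = 1.200, the bound 3/40 is < 1 and informative.)

P[X ≥ 16] ≤ 3/40 ≈ 0.075.


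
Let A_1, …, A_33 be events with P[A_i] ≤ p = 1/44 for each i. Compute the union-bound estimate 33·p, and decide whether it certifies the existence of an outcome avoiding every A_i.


Union bound: P[∪_{i=1}^{33} A_i] ≤ Σ_i P[A_i] ≤ 33·p = 33·(1/44) = 3/4.
Numerically: 3/4 ≈ 0.750000.
Is 3/4 < 1? YES.
Since P[∪ A_i] ≤ 3/4 < 1, the complement has P[∩ A_i^c] ≥ 1 − 3/4 = 1/4 > 0, so some outcome avoids every A_i.

33·p = 3/4 ≈ 0.750000; existence CERTIFIED by the union bound.


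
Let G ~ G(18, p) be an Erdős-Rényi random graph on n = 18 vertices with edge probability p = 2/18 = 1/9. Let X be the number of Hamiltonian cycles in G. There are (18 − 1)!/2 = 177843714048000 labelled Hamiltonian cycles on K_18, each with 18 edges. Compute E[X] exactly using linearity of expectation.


K_18 has (18 − 1)!/2 = 177843714048000 labelled Hamiltonian cycles.
For each such Hamiltonian cycle H, let X_H = 1 if all 18 edges of H are present in G. Then P[X_H = 1] = p^{18} = (1/9)^{18} = 1/150094635296999121.
Summing the indicators: E[X] = Σ_H E[X_H] = 177843714048000 · p^{18} = 177843714048000 · 1/150094635296999121 = 243955712000/205891132094649.
Numerically: E[X] ≈ 0.001185.

E[X] = 177843714048000 · (1/9)^{18} = 243955712000/205891132094649 ≈ 0.001185.


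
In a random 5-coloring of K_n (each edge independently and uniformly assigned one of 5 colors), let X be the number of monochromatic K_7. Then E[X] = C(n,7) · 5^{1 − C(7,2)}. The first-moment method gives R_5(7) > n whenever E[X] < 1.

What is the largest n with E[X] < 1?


We need C(n, 7) · 5^{1 − 21} < 1, i.e. C(n, 7) < 5^{21 − 1} = 95367431640625.
Check values of n near the boundary:
  n = 333: C(333, 7) = 84549532139028; 84549532139028 < 95367431640625? YES
  n = 334: C(334, 7) = 86359460961576; 86359460961576 < 95367431640625? YES
  n = 335: C(335, 7) = 88202498238195; 88202498238195 < 95367431640625? YES
  n = 336: C(336, 7) = 90079147136880; 90079147136880 < 95367431640625? YES
  n = 337: C(337, 7) = 91989916924632; 91989916924632 < 95367431640625? YES
  n = 338: C(338, 7) = 93935323022736; 93935323022736 < 95367431640625? YES
  n = 339: C(339, 7) = 95915887062372; 95915887062372 < 95367431640625? NO
  n = 340: C(340, 7) = 97932136940560; 97932136940560 < 95367431640625? NO
The largest n with C(n, 7) < 95367431640625 is n = 338 (where E[X] = 93935323022736/95367431640625 ≈ 0.98498). Hence R_5(7) > 338, i.e. R_5(7) ≥ 339.

Largest n = 338; hence R_5(7) > 338.


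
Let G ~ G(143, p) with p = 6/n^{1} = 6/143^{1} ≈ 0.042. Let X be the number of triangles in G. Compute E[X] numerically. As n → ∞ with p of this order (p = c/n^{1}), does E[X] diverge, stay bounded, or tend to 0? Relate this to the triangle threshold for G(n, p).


Number of potential triangles: C(143, 3) = 477191.
Each occurs with probability p³ ≈ (0.042)³ ≈ 7.38662e-05.
By linearity: E[X] = C(143, 3)·p³ ≈ 477191 · 7.38662e-05 ≈ 35.248.
Here α = 1, so p = 6/n is exactly at the triangle threshold p ~ 1/n. Asymptotically E[X] → c³/6 = 6³/6 = 36 ≈ 36.000, a bounded constant. In this regime the triangle count is asymptotically Poisson(c³/6).

E[X] ≈ 35.248; in regime p = Θ(1/n^{1}) E[X] stays bounded (at the triangle threshold p ~ 1/n).


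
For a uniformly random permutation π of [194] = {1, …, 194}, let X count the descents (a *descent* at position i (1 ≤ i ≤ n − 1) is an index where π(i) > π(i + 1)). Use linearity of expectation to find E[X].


Write X = Σ X_I over i = 1, …, 193, with X_I the indicator of one descent.
There are 193 indicators.
For each fixed i, the pair (π(i), π(i+1)) is a uniformly random ordered pair of distinct values from {1, …, 194}; by symmetry P[π(i) > π(i+1)] = 1/2.
By linearity: E[X] = 193 · (1/2) = (194 − 1) · (1/2) = 193/2 ≈ 96.5000.

E[X] = 193/2 = 96.5000.


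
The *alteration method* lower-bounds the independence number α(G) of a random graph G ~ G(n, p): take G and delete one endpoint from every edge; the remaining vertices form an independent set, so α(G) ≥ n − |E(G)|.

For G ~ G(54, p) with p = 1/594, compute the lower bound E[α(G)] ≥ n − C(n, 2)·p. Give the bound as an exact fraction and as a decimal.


E[|E(G)|] = C(54, 2)·p = 1431 · (1/594) = 53/22.
E[α(G)] ≥ n − E[|E(G)|] = 54 − 53/22 = 1135/22.
Numerically: ≈ 51.59091.
(This is only a lower bound; the true E[α(G)] may be larger.)

E[α(G)] ≥ 1135/22 ≈ 51.59091.


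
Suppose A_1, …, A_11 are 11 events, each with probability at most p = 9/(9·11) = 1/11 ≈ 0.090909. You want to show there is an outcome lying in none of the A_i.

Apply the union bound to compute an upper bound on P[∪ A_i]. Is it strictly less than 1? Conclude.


Union bound: P[∪_{i=1}^{11} A_i] ≤ Σ_i P[A_i] ≤ 11·p = 11·(1/11) = 1.
Numerically: 1 ≈ 1.000000.
Is 1 < 1? NO.
Since the bound 1 is ≥ 1, the union bound is uninformative here; it does NOT by itself certify existence.

11·p = 1 ≈ 1.000000; existence NOT certified by the union bound.


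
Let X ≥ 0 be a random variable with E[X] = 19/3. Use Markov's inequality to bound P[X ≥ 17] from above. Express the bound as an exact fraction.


μ = E[X] = 19/3, a = 17.
Markov: P[X ≥ 17] ≤ μ/a = (19/3)/17 = 19/51.
Numerically: ≈ 0.373.
(Since a = 17 > μ = 6.333, the bound 19/51 is < 1 and informative.)

P[X ≥ 17] ≤ 19/51 ≈ 0.373.


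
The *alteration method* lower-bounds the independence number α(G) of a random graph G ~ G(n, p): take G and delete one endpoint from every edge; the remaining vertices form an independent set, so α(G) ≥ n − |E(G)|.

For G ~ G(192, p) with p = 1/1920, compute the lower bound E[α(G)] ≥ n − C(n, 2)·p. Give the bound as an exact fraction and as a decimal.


E[|E(G)|] = C(192, 2)·p = 18336 · (1/1920) = 191/20.
E[α(G)] ≥ n − E[|E(G)|] = 192 − 191/20 = 3649/20.
Numerically: ≈ 182.4500.
(This is only a lower bound; the true E[α(G)] may be larger.)

E[α(G)] ≥ 3649/20 ≈ 182.4500.


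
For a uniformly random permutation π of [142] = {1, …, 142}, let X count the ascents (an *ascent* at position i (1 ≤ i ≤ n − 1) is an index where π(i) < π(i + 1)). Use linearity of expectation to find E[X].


Write X = Σ X_I over i = 1, …, 141, with X_I the indicator of one ascent.
There are 141 indicators.
For each fixed i, the pair (π(i), π(i+1)) is a uniformly random ordered pair of distinct values from {1, …, 142}; by symmetry P[π(i) < π(i+1)] = 1/2.
By linearity: E[X] = 141 · (1/2) = (142 − 1) · (1/2) = 141/2 ≈ 70.50000.

E[X] = 141/2 = 70.50000.


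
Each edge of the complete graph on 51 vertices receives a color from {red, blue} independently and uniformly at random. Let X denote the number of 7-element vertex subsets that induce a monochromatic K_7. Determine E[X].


Let X = Σ_S X_S over the C(51, 7) = 115775100 subsets S of size 7, where X_S = 1 if the K_7 on S is monochromatic.
For a fixed S, the K_7 on S has C(7, 2) = 21 edges. P[all 21 edges red] = (1/2)^21, and likewise for blue, so P[monochromatic] = 2·(1/2)^21 = 2^{1 − 21} = 1/1048576.
By linearity: E[X] = C(51, 7) · 2^{1 − 21} = 115775100 · 1/1048576 = 28943775/262144.
Numerically: E[X] ≈ 110.4117.

E[X] = C(51,7)·2^(1−C(7,2)) = 28943775/262144 ≈ 110.4117.


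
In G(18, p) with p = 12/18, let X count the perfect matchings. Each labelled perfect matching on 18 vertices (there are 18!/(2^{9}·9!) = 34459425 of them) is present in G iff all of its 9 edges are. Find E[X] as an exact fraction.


K_18 has 18!/(2^{9}·9!) = 34459425 labelled perfect matchings.
For each such perfect matching H, let X_H = 1 if all 9 edges of H are present in G. Then P[X_H = 1] = p^{9} = (2/3)^{9} = 512/19683.
By linearity: E[X] = Σ_H E[X_H] = 34459425 · p^{9} = 34459425 · 512/19683 = 217817600/243.
Numerically: E[X] ≈ 8.964e+05.

E[X] = 34459425 · (2/3)^{9} = 217817600/243 ≈ 8.964e+05.


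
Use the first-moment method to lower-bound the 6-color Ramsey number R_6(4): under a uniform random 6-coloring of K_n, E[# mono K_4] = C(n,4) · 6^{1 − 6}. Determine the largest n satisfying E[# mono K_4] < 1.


We need C(n, 4) · 6^{1 − 6} < 1, i.e. C(n, 4) < 6^{6 − 1} = 7776.
Check values of n near the boundary:
  n = 16: C(16, 4) = 1820; 1820 < 7776? YES
  n = 17: C(17, 4) = 2380; 2380 < 7776? YES
  n = 18: C(18, 4) = 3060; 3060 < 7776? YES
  n = 19: C(19, 4) = 3876; 3876 < 7776? YES
  n = 20: C(20, 4) = 4845; 4845 < 7776? YES
  n = 21: C(21, 4) = 5985; 5985 < 7776? YES
  n = 22: C(22, 4) = 7315; 7315 < 7776? YES
  n = 23: C(23, 4) = 8855; 8855 < 7776? NO
  n = 24: C(24, 4) = 10626; 10626 < 7776? NO
The largest n with C(n, 4) < 7776 is n = 22 (where E[X] = 7315/7776 ≈ 0.94072). Hence R_6(4) > 22, i.e. R_6(4) ≥ 23.

Largest n = 22; hence R_6(4) > 22.


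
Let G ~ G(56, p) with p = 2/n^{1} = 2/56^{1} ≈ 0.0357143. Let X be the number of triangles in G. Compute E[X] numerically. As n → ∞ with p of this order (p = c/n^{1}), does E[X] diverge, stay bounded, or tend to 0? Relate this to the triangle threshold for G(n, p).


Number of potential triangles: C(56, 3) = 27720.
Each occurs with probability p³ ≈ (0.0357143)³ ≈ 4.55539359e-05.
By linearity: E[X] = C(56, 3)·p³ ≈ 27720 · 4.55539359e-05 ≈ 1.262755.
Here α = 1, so p = 2/n is exactly at the triangle threshold p ~ 1/n. Asymptotically E[X] → c³/6 = 2³/6 = 4/3 ≈ 1.333333, a bounded constant. In this regime the triangle count is asymptotically Poisson(c³/6).

E[X] ≈ 1.262755; in regime p = Θ(1/n^{1}) E[X] stays bounded (at the triangle threshold p ~ 1/n).


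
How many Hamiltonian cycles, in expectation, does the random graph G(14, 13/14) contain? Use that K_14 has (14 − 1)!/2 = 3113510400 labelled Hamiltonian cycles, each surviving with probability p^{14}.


K_14 has (14 − 1)!/2 = 3113510400 labelled Hamiltonian cycles.
For each such Hamiltonian cycle H, let X_H = 1 if all 14 edges of H are present in G. Then P[X_H = 1] = p^{14} = (13/14)^{14} = 3937376385699289/11112006825558016.
Summing the indicators: E[X] = Σ_H E[X_H] = 3113510400 · p^{14} = 3113510400 · 3937376385699289/11112006825558016 = 3420497300666614836525/3100448333024.
Numerically: E[X] ≈ 1.10323e+09.

E[X] = 3113510400 · (13/14)^{14} = 3420497300666614836525/3100448333024 ≈ 1.10323e+09.


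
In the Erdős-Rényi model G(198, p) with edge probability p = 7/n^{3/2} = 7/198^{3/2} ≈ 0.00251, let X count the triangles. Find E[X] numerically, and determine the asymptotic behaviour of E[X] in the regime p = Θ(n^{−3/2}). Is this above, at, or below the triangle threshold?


Number of potential triangles: C(198, 3) = 1274196.
Each occurs with probability p³ ≈ (0.00251)³ ≈ 1.58599e-08.
By linearity: E[X] = C(198, 3)·p³ ≈ 1274196 · 1.58599e-08 ≈ 0.020.
Since α = 3/2 > 1, p = c/n^{3/2} = o(1/n) is below the triangle threshold p ~ 1/n. Asymptotically E[X] ~ (c³/6)·n^{3(1−α)} = (7³/6)·n^{-1.5} → 0, so by Markov's inequality G has no triangles w.h.p.

E[X] ≈ 0.020; in regime p = Θ(1/n^{3/2}) E[X] tends to 0 (below the triangle threshold p ~ 1/n).


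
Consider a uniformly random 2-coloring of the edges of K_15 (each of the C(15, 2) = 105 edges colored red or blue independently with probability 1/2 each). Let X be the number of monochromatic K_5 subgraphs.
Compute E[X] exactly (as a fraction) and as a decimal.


Let X = Σ_S X_S over the C(15, 5) = 3003 subsets S of size 5, where X_S = 1 if the K_5 on S is monochromatic.
For a fixed S, the K_5 on S has C(5, 2) = 10 edges. P[all 10 edges red] = (1/2)^10, and likewise for blue, so P[monochromatic] = 2·(1/2)^10 = 2^{1 − 10} = 1/512.
By linearity: E[X] = C(15, 5) · 2^{1 − 10} = 3003 · 1/512 = 3003/512.
Numerically: E[X] ≈ 5.865234.

E[X] = C(15,5)·2^(1−C(5,2)) = 3003/512 ≈ 5.865234.


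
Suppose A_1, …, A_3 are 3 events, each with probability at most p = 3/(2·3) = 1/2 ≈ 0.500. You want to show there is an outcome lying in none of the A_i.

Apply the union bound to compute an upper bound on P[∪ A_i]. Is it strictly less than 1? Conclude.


Union bound: P[∪_{i=1}^{3} A_i] ≤ Σ_i P[A_i] ≤ 3·p = 3·(1/2) = 3/2.
Numerically: 3/2 ≈ 1.500.
Is 3/2 < 1? NO.
Since the bound 3/2 is ≥ 1, the union bound is uninformative here; it does NOT by itself certify existence.

3·p = 3/2 ≈ 1.500; existence NOT certified by the union bound.


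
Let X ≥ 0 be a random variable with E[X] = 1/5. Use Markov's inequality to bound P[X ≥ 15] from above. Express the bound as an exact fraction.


μ = E[X] = 1/5, a = 15.
Markov: P[X ≥ 15] ≤ μ/a = (1/5)/15 = 1/75.
Numerically: ≈ 0.0133.
(Since a = 15 > μ = 0.2000, the bound 1/75 is < 1 and informative.)

P[X ≥ 15] ≤ 1/75 ≈ 0.0133.


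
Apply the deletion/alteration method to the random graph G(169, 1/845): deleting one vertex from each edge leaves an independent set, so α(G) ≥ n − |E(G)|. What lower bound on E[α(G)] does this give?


E[|E(G)|] = C(169, 2)·p = 14196 · (1/845) = 84/5.
E[α(G)] ≥ n − E[|E(G)|] = 169 − 84/5 = 761/5.
Numerically: ≈ 152.20000.
(This is only a lower bound; the true E[α(G)] may be larger.)

E[α(G)] ≥ 761/5 ≈ 152.20000.


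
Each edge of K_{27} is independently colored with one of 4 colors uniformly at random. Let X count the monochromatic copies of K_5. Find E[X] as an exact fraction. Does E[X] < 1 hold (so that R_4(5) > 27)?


E[X] = C(27, 5) · 4^{1 − 10} = 80730 · 4^{−9} = 80730/262144.
As a reduced fraction: E[X] = 40365/131072 ≈ 0.3080.
Is E[X] < 1? YES.
Since E[X] < 1, there exists a 4-coloring of K_{27} with no monochromatic K_5; hence R_4(5) > 27.

E[X] = 40365/131072 ≈ 0.3080; E[X] < 1, so R_4(5) > 27.


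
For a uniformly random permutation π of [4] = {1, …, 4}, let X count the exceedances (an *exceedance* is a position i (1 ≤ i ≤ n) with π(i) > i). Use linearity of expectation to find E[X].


Write X = Σ_{i=1}^{4} X_i, where X_i = 1_{π(i) > i}.
For each fixed i, π(i) is uniform over {1, …, 4} (marginal of a uniform permutation), so P[π(i) > i] = (n − i)/n. Summing: Σ_{i=1}^{4} (n − i)/n = (0 + 1 + … + 3)/4 = 4(4 − 1)/(2·4) = (4 − 1)/2.
Hence E[X] = Σ_{i=1}^{4} (4 − i)/4 = 3/2 ≈ 1.50000.

E[X] = 3/2 = 1.50000.


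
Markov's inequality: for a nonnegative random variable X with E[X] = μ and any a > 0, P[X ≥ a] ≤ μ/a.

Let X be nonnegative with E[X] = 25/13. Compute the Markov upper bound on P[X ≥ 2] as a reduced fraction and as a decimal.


μ = E[X] = 25/13, a = 2.
Markov: P[X ≥ 2] ≤ μ/a = (25/13)/2 = 25/26.
Numerically: ≈ 0.9615.
(Since a = 2 > μ = 1.9231, the bound 25/26 is < 1 and informative.)

P[X ≥ 2] ≤ 25/26 ≈ 0.9615.


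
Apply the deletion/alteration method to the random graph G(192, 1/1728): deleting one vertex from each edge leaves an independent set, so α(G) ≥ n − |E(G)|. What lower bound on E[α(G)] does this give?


E[|E(G)|] = C(192, 2)·p = 18336 · (1/1728) = 191/18.
E[α(G)] ≥ n − E[|E(G)|] = 192 − 191/18 = 3265/18.
Numerically: ≈ 181.38889.
(This is only a lower bound; the true E[α(G)] may be larger.)

E[α(G)] ≥ 3265/18 ≈ 181.38889.


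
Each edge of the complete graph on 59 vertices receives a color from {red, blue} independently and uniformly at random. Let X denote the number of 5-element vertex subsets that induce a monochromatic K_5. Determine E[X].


Let X = Σ_S X_S over the C(59, 5) = 5006386 subsets S of size 5, where X_S = 1 if the K_5 on S is monochromatic.
For a fixed S, the K_5 on S has C(5, 2) = 10 edges. P[all 10 edges red] = (1/2)^10, and likewise for blue, so P[monochromatic] = 2·(1/2)^10 = 2^{1 − 10} = 1/512.
By linearity: E[X] = C(59, 5) · 2^{1 − 10} = 5006386 · 1/512 = 2503193/256.
Numerically: E[X] ≈ 9778.098.

E[X] = C(59,5)·2^(1−C(5,2)) = 2503193/256 ≈ 9778.098.
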